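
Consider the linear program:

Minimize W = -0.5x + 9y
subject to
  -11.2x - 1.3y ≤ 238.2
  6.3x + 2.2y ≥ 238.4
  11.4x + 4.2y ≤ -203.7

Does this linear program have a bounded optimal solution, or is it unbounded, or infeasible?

unbounded

From the feasible point (24157/23, -133369/46), moving in the direction (4.2, -11.4) keeps every constraint satisfied while W decreases without bound.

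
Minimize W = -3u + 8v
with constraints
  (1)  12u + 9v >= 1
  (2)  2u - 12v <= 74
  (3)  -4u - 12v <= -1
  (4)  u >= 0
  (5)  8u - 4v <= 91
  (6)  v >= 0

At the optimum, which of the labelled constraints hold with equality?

Corner points and W = -3u + 8v:
  (1/36, 2/27) → W = 55/108
  (0, 1/9) → W = 8/9
  (1/4, 0) → W = -3/4
  (91/8, 0) → W = -273/8
The feasible region is unbounded (it extends along (0, 1), (1, 2)), but W strictly increases along every unbounded feasible direction, so there is no improving ray and the minimum is attained at a vertex.

The minimum is at (91/8, 0). Substituting into each constraint, equality holds for (5) and (6); the remaining constraints have slack.

(5) and (6)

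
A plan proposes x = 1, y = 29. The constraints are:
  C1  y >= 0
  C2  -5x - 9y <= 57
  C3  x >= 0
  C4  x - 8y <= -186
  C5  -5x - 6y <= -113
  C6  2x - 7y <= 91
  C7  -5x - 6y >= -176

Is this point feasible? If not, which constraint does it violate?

not feasible — violates C7

Constraint C7: -5x - 6y = -179, which is not ≥ -176. All other constraints are satisfied.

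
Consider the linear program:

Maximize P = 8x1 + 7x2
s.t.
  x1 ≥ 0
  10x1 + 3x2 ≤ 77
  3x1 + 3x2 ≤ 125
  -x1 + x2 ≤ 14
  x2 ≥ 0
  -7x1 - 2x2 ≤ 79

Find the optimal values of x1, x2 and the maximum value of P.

x1 = 35/13, x2 = 217/13, maximum P = 1799/13

Extreme points and P = 8x1 + 7x2:
  (0, 14) → P = 98
  (0, 0) → P = 0
  (35/13, 217/13) → P = 1799/13
  (77/10, 0) → P = 308/5

The binding constraints are 10x1 + 3x2 = 77 and -x1 + x2 = 14.
Solving simultaneously gives x1 = 35/13, x2 = 217/13.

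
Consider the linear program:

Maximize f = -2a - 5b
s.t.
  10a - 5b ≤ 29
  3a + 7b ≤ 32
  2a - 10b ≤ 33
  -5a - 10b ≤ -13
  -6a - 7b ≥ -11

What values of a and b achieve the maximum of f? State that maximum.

Vertices and f = -2a - 5b:
  (-229/5, 121/5) → f = -147/5
  (-7, 53/7) → f = -167/7
  (19/25, 23/25) → f = -153/25

a = 19/25, b = 23/25, maximum f = -153/25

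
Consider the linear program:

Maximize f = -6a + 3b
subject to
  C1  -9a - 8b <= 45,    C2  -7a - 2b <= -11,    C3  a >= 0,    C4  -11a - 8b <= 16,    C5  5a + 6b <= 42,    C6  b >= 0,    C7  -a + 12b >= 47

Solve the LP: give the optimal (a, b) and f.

a = 0, b = 7, maximum f = 21

Extreme points and f = -6a + 3b:
  (0, 11/2) → f = 33/2
  (19/43, 170/43) → f = 396/43
  (0, 7) → f = 21
  (37/11, 277/66) → f = -167/22

At the optimal vertex, a = 0 and 5a + 6b = 42.
Solving simultaneously gives a = 0, b = 7.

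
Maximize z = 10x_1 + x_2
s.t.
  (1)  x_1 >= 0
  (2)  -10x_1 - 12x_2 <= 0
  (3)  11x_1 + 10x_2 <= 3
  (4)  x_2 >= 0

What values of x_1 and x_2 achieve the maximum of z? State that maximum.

x_1 = 3/11, x_2 = 0, maximum z = 30/11

Feasible corners and z = 10x_1 + x_2:
  (0, 0) → z = 0
  (0, 3/10) → z = 3/10
  (3/11, 0) → z = 30/11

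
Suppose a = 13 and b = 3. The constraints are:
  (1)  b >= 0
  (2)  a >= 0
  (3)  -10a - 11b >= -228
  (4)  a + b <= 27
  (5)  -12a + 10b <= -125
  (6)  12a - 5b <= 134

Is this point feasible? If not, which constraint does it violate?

Constraint (6): 12a - 5b = 141, which is not ≤ 134. All other constraints are satisfied.

not feasible — violates (6)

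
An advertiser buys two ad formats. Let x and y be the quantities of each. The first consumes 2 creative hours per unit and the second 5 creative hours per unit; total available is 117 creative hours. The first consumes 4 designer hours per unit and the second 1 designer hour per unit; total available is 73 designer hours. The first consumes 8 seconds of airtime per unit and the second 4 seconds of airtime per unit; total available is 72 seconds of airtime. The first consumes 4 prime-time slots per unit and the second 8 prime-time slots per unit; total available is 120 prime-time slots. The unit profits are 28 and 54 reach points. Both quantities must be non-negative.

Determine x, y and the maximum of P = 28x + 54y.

x = 2, y = 14, maximum P = 812

The optimum lies where 8x + 4y = 72 and 4x + 8y = 120.
Solving simultaneously gives x = 2, y = 14.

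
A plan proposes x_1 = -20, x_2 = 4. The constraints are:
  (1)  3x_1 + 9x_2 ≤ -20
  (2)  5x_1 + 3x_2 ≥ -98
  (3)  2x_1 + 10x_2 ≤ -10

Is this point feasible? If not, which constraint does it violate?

not feasible — violates (3)

Constraint (3): 2x_1 + 10x_2 = 0, which is not ≤ -10. All other constraints are satisfied.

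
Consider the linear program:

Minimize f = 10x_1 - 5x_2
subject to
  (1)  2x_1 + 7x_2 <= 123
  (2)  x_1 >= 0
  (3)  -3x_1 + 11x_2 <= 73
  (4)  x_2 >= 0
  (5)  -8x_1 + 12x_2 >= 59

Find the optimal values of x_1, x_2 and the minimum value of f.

x_1 = 0, x_2 = 73/11, minimum f = -365/11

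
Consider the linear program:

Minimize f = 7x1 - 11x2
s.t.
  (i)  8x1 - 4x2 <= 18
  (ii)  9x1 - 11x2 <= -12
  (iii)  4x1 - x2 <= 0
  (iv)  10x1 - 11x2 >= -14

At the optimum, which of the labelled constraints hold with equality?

Feasible corners and f = 7x1 - 11x2:
  (12/35, 48/35) → f = -444/35
  (-2, -6/11) → f = -8
  (7/17, 28/17) → f = -259/17

The minimum is at (7/17, 28/17). Substituting into each constraint, equality holds for (iii) and (iv); the remaining constraints have slack.

(iii) and (iv)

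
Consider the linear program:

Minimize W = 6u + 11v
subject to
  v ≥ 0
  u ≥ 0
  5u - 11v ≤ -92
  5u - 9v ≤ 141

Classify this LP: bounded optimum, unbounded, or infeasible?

Vertices and W = 6u + 11v:
  (0, 92/11) → W = 92
  (2379/10, 233/2) → W = 27089/10
The feasible region has finitely many vertices and no improving ray; the minimum is 92 at (0, 92/11).

bounded optimum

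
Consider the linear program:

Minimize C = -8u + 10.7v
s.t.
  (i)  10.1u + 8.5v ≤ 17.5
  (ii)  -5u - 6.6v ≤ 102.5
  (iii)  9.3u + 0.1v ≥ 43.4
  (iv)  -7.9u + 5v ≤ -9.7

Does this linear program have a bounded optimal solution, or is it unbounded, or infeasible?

Corner points and C = -8u + 10.7v:
  (98675/2416, -112275/2416) → C = -3981485/4832
  (36715/7804, -27559/7804) → C = -5886013/78040
  (29669/6088, -117025/6088) → C = -2979039/12176
The feasible region has finitely many vertices and no improving ray; the minimum is -3981485/4832 at (98675/2416, -112275/2416).

bounded optimum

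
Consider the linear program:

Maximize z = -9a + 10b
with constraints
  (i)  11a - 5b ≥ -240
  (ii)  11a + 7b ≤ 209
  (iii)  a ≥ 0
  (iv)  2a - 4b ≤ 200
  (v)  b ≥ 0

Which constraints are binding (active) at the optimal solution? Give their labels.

(ii) and (iii)

Extreme points and z = -9a + 10b:
  (0, 209/7) → z = 2090/7
  (19, 0) → z = -171
  (0, 0) → z = 0

The maximum is at (0, 209/7). Substituting into each constraint, equality holds for (ii) and (iii); the remaining constraints have slack.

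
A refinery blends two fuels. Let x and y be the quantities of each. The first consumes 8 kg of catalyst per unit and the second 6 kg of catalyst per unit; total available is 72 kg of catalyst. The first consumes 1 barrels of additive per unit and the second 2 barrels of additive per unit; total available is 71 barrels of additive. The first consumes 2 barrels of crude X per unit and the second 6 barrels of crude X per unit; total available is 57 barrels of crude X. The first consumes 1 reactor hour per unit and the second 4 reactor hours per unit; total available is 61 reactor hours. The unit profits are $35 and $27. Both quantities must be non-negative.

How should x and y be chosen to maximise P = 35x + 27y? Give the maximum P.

Feasible corners and P = 35x + 27y:
  (0, 0) → P = 0
  (0, 19/2) → P = 513/2
  (9, 0) → P = 315
  (5/2, 26/3) → P = 643/2

x = 5/2, y = 26/3, maximum P = 643/2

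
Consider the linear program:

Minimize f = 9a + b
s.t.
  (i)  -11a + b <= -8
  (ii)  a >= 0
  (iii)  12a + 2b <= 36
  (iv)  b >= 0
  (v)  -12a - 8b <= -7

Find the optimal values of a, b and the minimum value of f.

a = 8/11, b = 0, minimum f = 72/11

Vertices and f = 9a + b:
  (26/17, 150/17) → f = 384/17
  (8/11, 0) → f = 72/11
  (3, 0) → f = 27

The optimum lies where -11a + b = -8 and b = 0.
Solving simultaneously gives a = 8/11, b = 0.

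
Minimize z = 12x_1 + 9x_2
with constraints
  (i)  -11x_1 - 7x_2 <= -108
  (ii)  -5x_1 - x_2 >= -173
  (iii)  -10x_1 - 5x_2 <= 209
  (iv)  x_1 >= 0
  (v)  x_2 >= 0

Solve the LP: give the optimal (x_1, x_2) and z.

x_1 = 108/11, x_2 = 0, minimum z = 1296/11

Corner points and z = 12x_1 + 9x_2:
  (0, 108/7) → z = 972/7
  (108/11, 0) → z = 1296/11
  (0, 173) → z = 1557
  (173/5, 0) → z = 2076/5

At the optimal vertex, -11x_1 - 7x_2 = -108 and x_2 = 0.
Solving simultaneously gives x_1 = 108/11, x_2 = 0.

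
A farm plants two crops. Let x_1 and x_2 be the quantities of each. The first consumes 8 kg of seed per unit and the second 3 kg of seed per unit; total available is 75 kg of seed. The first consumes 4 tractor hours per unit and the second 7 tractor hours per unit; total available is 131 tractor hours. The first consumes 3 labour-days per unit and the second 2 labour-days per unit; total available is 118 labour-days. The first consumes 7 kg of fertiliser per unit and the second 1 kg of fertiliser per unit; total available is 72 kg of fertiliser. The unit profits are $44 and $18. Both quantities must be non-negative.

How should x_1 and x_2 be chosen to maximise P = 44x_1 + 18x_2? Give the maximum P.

Extreme points and P = 44x_1 + 18x_2:
  (0, 0) → P = 0
  (0, 131/7) → P = 2358/7
  (75/8, 0) → P = 825/2
  (3, 17) → P = 438

At the optimal vertex, 8x_1 + 3x_2 = 75 and 4x_1 + 7x_2 = 131.
Solving simultaneously gives x_1 = 3, x_2 = 17.

x_1 = 3, x_2 = 17, maximum P = 438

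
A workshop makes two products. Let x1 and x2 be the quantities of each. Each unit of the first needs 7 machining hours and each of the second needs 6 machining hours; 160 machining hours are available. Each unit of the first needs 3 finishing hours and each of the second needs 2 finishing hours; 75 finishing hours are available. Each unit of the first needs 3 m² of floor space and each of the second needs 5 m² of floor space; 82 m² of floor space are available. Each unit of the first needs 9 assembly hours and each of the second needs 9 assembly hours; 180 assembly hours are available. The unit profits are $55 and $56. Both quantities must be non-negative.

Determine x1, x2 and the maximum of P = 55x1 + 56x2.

The optimum lies where 3x1 + 5x2 = 82 and 9x1 + 9x2 = 180.
Solving simultaneously gives x1 = 9, x2 = 11.

x1 = 9, x2 = 11, maximum P = 1111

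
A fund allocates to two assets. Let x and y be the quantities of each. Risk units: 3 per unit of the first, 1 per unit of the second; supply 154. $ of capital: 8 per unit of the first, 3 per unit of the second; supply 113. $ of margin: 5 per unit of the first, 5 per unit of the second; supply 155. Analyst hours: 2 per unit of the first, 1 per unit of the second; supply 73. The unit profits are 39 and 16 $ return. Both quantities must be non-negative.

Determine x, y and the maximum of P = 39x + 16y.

x = 4, y = 27, maximum P = 588

Feasible corners and P = 39x + 16y:
  (0, 0) → P = 0
  (0, 31) → P = 496
  (113/8, 0) → P = 4407/8
  (4, 27) → P = 588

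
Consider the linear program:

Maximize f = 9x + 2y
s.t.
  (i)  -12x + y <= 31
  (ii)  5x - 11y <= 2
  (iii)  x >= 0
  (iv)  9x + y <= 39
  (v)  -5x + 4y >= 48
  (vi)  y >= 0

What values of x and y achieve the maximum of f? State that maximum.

Vertices and f = 9x + 2y:
  (0, 31) → f = 62
  (8/21, 249/7) → f = 522/7
  (0, 12) → f = 24
  (108/41, 627/41) → f = 2226/41

x = 8/21, y = 249/7, maximum f = 522/7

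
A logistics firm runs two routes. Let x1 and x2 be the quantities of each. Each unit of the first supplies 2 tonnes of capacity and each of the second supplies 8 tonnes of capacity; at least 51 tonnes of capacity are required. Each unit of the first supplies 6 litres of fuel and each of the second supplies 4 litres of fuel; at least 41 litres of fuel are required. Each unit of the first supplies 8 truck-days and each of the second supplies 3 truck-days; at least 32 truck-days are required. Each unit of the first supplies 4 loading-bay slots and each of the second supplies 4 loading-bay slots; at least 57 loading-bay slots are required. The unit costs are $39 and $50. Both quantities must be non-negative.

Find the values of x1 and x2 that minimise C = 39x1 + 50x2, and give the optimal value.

x1 = 21/2, x2 = 15/4, minimum C = 597

Vertices and C = 39x1 + 50x2:
  (0, 57/4) → C = 1425/2
  (51/2, 0) → C = 1989/2
  (21/2, 15/4) → C = 597
The feasible region is unbounded (it extends along (0, 1), (1, 0)), but C strictly increases along every unbounded feasible direction, so there is no improving ray and the minimum is attained at a vertex.

The binding constraints are 2x1 + 8x2 = 51 and 4x1 + 4x2 = 57.
Solving simultaneously gives x1 = 21/2, x2 = 15/4.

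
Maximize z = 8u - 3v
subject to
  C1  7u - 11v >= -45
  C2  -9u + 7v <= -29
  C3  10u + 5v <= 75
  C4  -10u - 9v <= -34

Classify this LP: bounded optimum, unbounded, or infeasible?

bounded optimum

Extreme points and z = 8u - 3v:
  (134/23, 77/23) → z = 841/23
  (499/151, 16/151) → z = 3944/151
  (101/8, -41/4) → z = 527/4
The feasible region has finitely many vertices and no improving ray; the maximum is 527/4 at (101/8, -41/4).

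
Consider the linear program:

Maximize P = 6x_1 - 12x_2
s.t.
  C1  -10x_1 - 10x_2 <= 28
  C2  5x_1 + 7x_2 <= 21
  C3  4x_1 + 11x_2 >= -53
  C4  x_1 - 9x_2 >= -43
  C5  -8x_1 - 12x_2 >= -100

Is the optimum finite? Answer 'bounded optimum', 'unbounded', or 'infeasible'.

bounded optimum

Feasible corners and P = 6x_1 - 12x_2:
  (111/35, -209/35) → P = 3174/35
  (-341/50, 201/50) → P = -2229/25
  (602/27, -349/27) → P = 2600/9
  (-28/13, 59/13) → P = -876/13
The feasible region has finitely many vertices and no improving ray; the maximum is 2600/9 at (602/27, -349/27).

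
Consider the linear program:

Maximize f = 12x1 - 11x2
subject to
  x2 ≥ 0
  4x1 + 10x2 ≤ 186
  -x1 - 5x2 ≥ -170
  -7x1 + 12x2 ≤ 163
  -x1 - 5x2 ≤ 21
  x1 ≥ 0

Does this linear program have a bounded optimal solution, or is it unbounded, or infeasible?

Corner points and f = 12x1 - 11x2:
  (93/2, 0) → f = 558
  (0, 0) → f = 0
  (301/59, 977/59) → f = -7135/59
  (0, 163/12) → f = -1793/12
The feasible region has finitely many vertices and no improving ray; the maximum is 558 at (93/2, 0).

bounded optimum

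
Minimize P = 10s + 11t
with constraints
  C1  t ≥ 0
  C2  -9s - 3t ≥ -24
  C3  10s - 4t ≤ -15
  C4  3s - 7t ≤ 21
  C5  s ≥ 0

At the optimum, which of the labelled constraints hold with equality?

Feasible corners and P = 10s + 11t:
  (17/22, 125/22) → P = 1545/22
  (0, 8) → P = 88
  (0, 15/4) → P = 165/4

The minimum is at (0, 15/4). Substituting into each constraint, equality holds for C3 and C5; the remaining constraints have slack.

C3 and C5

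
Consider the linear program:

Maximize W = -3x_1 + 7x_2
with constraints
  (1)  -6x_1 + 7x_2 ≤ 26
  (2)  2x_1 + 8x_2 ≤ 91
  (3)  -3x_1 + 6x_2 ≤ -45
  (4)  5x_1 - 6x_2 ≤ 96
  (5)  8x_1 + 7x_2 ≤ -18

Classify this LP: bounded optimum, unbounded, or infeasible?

bounded optimum

Extreme points and W = -3x_1 + 7x_2:
  (-157/5, -116/5) → W = -341/5
  (-828, -706) → W = -2458
  (3, -6) → W = -51
  (564/83, -858/83) → W = -7698/83
The feasible region has finitely many vertices and no improving ray; the maximum is -51 at (3, -6).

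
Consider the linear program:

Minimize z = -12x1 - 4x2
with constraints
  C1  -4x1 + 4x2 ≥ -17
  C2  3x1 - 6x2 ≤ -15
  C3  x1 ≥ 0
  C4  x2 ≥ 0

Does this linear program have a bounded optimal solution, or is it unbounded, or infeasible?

From the feasible point (27/2, 37/4), moving in the direction (4, 4) keeps every constraint satisfied while z decreases without bound.

unbounded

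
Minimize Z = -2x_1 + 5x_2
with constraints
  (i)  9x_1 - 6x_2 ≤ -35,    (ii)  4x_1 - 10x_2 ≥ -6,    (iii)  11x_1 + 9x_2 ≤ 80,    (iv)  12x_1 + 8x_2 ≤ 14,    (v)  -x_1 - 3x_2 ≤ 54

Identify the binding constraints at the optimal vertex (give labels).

(i) and (v)

Vertices and Z = -2x_1 + 5x_2:
  (-157/33, -43/33) → Z = 3
  (-13, -41/3) → Z = -127/3
  (-279/11, -105/11) → Z = 3

The minimum is at (-13, -41/3). Substituting into each constraint, equality holds for (i) and (v); the remaining constraints have slack.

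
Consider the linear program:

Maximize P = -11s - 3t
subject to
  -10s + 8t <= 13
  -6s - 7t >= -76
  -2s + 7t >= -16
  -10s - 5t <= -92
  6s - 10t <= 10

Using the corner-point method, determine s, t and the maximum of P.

s = 33/5, t = 26/5, maximum P = -441/5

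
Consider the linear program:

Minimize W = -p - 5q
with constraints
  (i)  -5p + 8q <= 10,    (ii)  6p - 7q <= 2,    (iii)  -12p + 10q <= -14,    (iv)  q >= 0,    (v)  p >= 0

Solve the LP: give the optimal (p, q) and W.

Corner points and W = -p - 5q:
  (86/13, 70/13) → W = -436/13
  (106/23, 95/23) → W = -581/23
  (13/4, 5/2) → W = -63/4

The optimum lies where -5p + 8q = 10 and 6p - 7q = 2.
Solving simultaneously gives p = 86/13, q = 70/13.

p = 86/13, q = 70/13, minimum W = -436/13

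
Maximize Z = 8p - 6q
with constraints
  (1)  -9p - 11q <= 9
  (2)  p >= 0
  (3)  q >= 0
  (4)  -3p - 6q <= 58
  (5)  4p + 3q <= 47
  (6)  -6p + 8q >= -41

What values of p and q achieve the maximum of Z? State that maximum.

Corner points and Z = 8p - 6q:
  (0, 0) → Z = 0
  (0, 47/3) → Z = -94
  (41/6, 0) → Z = 164/3
  (499/50, 59/25) → Z = 1642/25

p = 499/50, q = 59/25, maximum Z = 1642/25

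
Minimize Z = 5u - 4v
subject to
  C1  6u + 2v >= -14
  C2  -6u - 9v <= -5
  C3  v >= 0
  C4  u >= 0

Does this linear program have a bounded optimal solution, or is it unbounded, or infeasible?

From the feasible point (5/6, 0), moving in the direction (0, 1) keeps every constraint satisfied while Z decreases without bound.

unbounded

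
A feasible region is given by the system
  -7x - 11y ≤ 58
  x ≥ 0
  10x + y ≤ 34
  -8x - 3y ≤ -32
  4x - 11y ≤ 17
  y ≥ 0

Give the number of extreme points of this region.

Of the 15 pairwise boundary intersections, those satisfying every inequality are:
  (0, 34)
  (0, 32/3)
  (35/11, 24/11)

3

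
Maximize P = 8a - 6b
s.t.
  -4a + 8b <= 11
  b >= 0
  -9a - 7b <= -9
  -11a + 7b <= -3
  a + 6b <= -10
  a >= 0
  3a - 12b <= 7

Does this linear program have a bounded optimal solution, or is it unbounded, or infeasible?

The boundaries -4a + 8b = 11 and -11a + 7b = -3 meet at (101/60, 133/60), but that point violates a + 6b ≤ -10. Every candidate vertex is excluded by some other constraint, so the feasible region is empty.

infeasible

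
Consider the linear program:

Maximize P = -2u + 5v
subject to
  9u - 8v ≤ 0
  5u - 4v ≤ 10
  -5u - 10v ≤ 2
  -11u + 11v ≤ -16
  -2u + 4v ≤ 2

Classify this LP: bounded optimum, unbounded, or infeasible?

infeasible

The boundaries 9u - 8v = 0 and -5u - 10v = 2 meet at (-8/65, -9/65), but that point violates -11u + 11v ≤ -16. Every candidate vertex is excluded by some other constraint, so the feasible region is empty.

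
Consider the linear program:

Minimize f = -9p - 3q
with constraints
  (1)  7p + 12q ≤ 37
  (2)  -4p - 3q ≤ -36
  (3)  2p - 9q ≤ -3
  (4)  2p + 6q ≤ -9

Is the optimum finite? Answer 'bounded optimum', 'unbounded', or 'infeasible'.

The boundaries 7p + 12q = 37 and 2p + 6q = -9 meet at (55/3, -137/18), but that point violates 2p - 9q ≤ -3. Every candidate vertex is excluded by some other constraint, so the feasible region is empty.

infeasible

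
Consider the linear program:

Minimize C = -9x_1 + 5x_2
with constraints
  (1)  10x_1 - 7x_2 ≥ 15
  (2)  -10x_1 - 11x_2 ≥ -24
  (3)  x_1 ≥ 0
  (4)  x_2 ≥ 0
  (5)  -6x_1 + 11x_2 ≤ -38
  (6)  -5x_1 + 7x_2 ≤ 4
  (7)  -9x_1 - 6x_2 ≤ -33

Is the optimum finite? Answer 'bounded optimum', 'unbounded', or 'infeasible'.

The boundaries -10x_1 - 11x_2 = -24 and -9x_1 - 6x_2 = -33 meet at (73/13, -38/13), but that point violates x_2 ≥ 0. Every candidate vertex is excluded by some other constraint, so the feasible region is empty.

infeasible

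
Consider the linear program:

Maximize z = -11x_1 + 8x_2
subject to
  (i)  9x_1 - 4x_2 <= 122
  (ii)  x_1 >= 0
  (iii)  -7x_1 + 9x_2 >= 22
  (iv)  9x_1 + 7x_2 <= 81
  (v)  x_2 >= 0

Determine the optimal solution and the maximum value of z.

x_1 = 0, x_2 = 81/7, maximum z = 648/7

Feasible corners and z = -11x_1 + 8x_2:
  (0, 22/9) → z = 176/9
  (0, 81/7) → z = 648/7
  (115/26, 153/26) → z = -41/26

The binding constraints are x_1 = 0 and 9x_1 + 7x_2 = 81.
Solving simultaneously gives x_1 = 0, x_2 = 81/7.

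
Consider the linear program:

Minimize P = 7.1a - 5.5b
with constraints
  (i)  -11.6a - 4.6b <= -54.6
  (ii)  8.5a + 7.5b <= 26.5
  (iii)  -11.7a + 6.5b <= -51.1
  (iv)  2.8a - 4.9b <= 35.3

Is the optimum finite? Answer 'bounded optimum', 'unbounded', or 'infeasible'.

Vertices and P = 7.1a - 5.5b:
  (2876/479, -1567/479) → P = 290381/4790
  (10748/1743, -6415/1743) → P = 159419/2490
  (7892/1253, -4517/1253) → P = 808767/12530
The feasible region has finitely many vertices and no improving ray; the minimum is 290381/4790 at (2876/479, -1567/479).

bounded optimum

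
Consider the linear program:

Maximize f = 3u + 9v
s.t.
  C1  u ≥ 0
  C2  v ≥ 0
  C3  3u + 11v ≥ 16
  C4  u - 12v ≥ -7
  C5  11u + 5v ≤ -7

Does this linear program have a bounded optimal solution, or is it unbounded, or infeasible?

infeasible

The boundaries v = 0 and 3u + 11v = 16 meet at (16/3, 0), but that point violates 11u + 5v ≤ -7. Every candidate vertex is excluded by some other constraint, so the feasible region is empty.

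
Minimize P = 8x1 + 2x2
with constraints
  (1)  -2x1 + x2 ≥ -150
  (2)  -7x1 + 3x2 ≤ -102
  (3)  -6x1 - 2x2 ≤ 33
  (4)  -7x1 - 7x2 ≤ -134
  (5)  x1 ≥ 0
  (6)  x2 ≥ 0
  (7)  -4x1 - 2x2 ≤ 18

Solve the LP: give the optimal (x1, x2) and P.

The feasible region is unbounded (it extends along (1, 2), (3, 7)), but P strictly increases along every unbounded feasible direction, so there is no improving ray and the minimum is attained at a vertex.

The optimum lies where -7x1 + 3x2 = -102 and -7x1 - 7x2 = -134.
Solving simultaneously gives x1 = 558/35, x2 = 16/5.

x1 = 558/35, x2 = 16/5, minimum P = 4688/35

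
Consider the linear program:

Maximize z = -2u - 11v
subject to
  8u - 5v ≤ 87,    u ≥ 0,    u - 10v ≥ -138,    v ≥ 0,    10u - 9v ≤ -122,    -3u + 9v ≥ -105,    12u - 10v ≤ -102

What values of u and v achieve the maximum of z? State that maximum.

Feasible corners and z = -2u - 11v:
  (0, 69/5) → z = -759/5
  (0, 122/9) → z = -1342/9
  (22/91, 1258/91) → z = -13882/91

u = 0, v = 122/9, maximum z = -1342/9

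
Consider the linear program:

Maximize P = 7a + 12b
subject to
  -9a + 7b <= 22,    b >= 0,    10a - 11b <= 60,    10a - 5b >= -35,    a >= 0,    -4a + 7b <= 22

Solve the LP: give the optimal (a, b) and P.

a = 331/13, b = 230/13, maximum P = 5077/13

Vertices and P = 7a + 12b:
  (0, 22/7) → P = 264/7
  (6, 0) → P = 42
  (0, 0) → P = 0
  (331/13, 230/13) → P = 5077/13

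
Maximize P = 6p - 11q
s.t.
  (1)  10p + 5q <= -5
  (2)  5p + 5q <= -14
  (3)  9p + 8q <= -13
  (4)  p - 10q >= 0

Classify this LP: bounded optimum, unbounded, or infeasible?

From the feasible point (9/5, -23/5), moving in the direction (5, -10) keeps every constraint satisfied while P increases without bound.

unbounded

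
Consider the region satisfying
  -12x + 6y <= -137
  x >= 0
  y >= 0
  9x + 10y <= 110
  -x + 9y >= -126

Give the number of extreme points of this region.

The feasible vertices (each the meet of two boundaries and inside every other half-plane) are:
  (137/12, 0)
  (35/3, 1/2)
  (110/9, 0)

3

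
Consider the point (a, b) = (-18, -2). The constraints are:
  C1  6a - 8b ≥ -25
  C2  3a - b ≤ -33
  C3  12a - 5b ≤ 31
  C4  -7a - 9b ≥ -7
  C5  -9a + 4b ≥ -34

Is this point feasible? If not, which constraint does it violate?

Constraint C1: 6a - 8b = -92, which is not ≥ -25. All other constraints are satisfied.

not feasible — violates C1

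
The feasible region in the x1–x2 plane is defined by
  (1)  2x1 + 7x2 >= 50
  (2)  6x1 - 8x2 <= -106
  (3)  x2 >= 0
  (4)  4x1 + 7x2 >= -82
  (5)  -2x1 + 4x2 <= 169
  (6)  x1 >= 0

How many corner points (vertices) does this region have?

Of the 15 pairwise boundary intersections, those satisfying every inequality are:
  (116, 401/4)
  (0, 53/4)
  (0, 169/4)

3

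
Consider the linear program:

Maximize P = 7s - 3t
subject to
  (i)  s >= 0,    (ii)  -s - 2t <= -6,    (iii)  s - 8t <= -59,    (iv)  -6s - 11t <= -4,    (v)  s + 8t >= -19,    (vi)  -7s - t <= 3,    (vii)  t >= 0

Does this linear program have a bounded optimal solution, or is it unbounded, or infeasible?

unbounded

From the feasible point (0, 59/8), moving in the direction (8, 1) keeps every constraint satisfied while P increases without bound.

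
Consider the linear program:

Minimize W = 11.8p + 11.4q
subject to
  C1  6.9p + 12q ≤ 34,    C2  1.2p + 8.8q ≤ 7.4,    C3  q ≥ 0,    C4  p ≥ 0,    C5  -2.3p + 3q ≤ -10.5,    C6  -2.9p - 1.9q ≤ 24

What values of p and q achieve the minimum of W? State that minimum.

p = 105/23, q = 0, minimum W = 1239/23

Corner points and W = 11.8p + 11.4q:
  (340/69, 0) → W = 4012/69
  (760/161, 5/42) → W = 18373/322
  (105/23, 0) → W = 1239/23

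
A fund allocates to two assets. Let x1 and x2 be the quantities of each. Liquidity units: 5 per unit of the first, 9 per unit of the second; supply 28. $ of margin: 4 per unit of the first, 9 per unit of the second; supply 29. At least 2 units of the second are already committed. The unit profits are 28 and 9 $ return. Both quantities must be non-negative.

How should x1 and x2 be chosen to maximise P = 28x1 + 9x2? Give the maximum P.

x1 = 2, x2 = 2, maximum P = 74

Feasible corners and P = 28x1 + 9x2:
  (0, 28/9) → P = 28
  (0, 2) → P = 18
  (2, 2) → P = 74

The optimum lies where 5x1 + 9x2 = 28 and x2 = 2.
Solving simultaneously gives x1 = 2, x2 = 2.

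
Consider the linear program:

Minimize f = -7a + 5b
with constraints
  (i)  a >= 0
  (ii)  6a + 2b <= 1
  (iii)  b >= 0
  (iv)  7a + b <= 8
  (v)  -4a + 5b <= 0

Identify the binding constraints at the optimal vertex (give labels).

(ii) and (iii)

Vertices and f = -7a + 5b:
  (0, 0) → f = 0
  (1/6, 0) → f = -7/6
  (5/38, 2/19) → f = -15/38

The minimum is at (1/6, 0). Substituting into each constraint, equality holds for (ii) and (iii); the remaining constraints have slack.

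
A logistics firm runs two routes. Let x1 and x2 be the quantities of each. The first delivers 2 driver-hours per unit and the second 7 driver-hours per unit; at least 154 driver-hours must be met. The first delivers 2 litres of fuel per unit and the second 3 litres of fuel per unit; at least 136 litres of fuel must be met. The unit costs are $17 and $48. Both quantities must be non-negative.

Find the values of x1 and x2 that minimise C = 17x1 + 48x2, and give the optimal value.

x1 = 245/4, x2 = 9/2, minimum C = 5029/4

The feasible region is unbounded (it extends along (0, 1), (1, 0)), but C strictly increases along every unbounded feasible direction, so there is no improving ray and the minimum is attained at a vertex.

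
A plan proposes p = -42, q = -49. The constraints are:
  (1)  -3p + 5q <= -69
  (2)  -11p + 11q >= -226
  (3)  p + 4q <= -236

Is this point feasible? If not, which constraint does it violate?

feasible

(1): -119 ≤ -69 ✓
(2): -77 ≥ -226 ✓
(3): -238 ≤ -236 ✓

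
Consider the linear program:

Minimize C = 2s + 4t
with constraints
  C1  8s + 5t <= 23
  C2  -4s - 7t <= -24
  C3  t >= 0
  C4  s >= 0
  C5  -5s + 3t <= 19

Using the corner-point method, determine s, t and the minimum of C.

Extreme points and C = 2s + 4t:
  (41/36, 25/9) → C = 241/18
  (0, 23/5) → C = 92/5
  (0, 24/7) → C = 96/7

s = 41/36, t = 25/9, minimum C = 241/18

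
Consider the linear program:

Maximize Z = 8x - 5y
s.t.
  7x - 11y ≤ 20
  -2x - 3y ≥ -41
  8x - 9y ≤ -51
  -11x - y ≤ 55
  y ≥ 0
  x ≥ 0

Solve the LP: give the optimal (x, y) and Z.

x = 36/7, y = 215/21, maximum Z = -211/21

Corner points and Z = 8x - 5y:
  (36/7, 215/21) → Z = -211/21
  (0, 41/3) → Z = -205/3
  (0, 17/3) → Z = -85/3

At the optimal vertex, -2x - 3y = -41 and 8x - 9y = -51.
Solving simultaneously gives x = 36/7, y = 215/21.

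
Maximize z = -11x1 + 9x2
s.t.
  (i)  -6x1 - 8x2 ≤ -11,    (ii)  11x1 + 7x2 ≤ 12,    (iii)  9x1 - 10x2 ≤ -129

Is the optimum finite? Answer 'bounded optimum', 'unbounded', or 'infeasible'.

unbounded

From the feasible point (-461/66, 291/44), moving in the direction (-7, 11) keeps every constraint satisfied while z increases without bound.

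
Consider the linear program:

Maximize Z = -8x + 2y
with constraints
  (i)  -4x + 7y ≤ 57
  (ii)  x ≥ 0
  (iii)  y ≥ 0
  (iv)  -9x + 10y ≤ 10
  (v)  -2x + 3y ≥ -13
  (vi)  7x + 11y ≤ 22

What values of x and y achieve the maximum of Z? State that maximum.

x = 0, y = 1, maximum Z = 2

Vertices and Z = -8x + 2y:
  (0, 0) → Z = 0
  (0, 1) → Z = 2
  (22/7, 0) → Z = -176/7
  (110/169, 268/169) → Z = -344/169

The binding constraints are x = 0 and -9x + 10y = 10.
Solving simultaneously gives x = 0, y = 1.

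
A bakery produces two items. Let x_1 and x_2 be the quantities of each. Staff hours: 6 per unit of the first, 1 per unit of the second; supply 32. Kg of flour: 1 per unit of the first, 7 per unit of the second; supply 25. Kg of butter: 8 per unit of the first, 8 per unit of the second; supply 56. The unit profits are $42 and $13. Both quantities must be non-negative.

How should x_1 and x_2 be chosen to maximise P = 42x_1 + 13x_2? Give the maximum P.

x_1 = 5, x_2 = 2, maximum P = 236

Corner points and P = 42x_1 + 13x_2:
  (0, 0) → P = 0
  (0, 25/7) → P = 325/7
  (16/3, 0) → P = 224
  (5, 2) → P = 236
  (4, 3) → P = 207

At the optimal vertex, 6x_1 + x_2 = 32 and 8x_1 + 8x_2 = 56.
Solving simultaneously gives x_1 = 5, x_2 = 2.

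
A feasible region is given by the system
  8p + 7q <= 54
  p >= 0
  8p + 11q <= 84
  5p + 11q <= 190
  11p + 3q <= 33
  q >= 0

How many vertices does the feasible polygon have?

5

Pairwise boundary intersections that survive every other constraint:
  (3/16, 15/2)
  (69/53, 330/53)
  (0, 84/11)
  (0, 0)
  (3, 0)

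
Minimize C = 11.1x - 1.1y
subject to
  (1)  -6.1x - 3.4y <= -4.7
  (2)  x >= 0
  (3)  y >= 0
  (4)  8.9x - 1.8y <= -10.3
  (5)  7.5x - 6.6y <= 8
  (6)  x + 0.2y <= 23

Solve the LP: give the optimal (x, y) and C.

Vertices and C = 11.1x - 1.1y:
  (0, 103/18) → C = -1133/180
  (0, 115) → C = -253/2
  (1967/179, 10750/179) → C = 100087/1790

At the optimal vertex, x = 0 and x + 0.2y = 23.
Solving simultaneously gives x = 0, y = 115.

x = 0, y = 115, minimum C = -126.5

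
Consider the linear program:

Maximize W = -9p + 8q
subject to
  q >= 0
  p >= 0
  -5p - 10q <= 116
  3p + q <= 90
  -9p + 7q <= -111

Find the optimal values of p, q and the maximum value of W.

p = 247/10, q = 159/10, maximum W = -951/10

Extreme points and W = -9p + 8q:
  (30, 0) → W = -270
  (37/3, 0) → W = -111
  (247/10, 159/10) → W = -951/10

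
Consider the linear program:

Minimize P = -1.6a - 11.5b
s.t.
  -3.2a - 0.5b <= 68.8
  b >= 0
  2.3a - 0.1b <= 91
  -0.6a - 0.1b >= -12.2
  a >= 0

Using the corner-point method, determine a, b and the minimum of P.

Corner points and P = -1.6a - 11.5b:
  (61/3, 0) → P = -488/15
  (0, 0) → P = 0
  (0, 122) → P = -1403

a = 0, b = 122, minimum P = -1403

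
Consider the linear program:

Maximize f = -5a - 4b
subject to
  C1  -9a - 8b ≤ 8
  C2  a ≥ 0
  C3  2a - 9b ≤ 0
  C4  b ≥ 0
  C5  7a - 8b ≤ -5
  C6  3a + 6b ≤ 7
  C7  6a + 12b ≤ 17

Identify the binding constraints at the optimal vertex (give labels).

C2 and C5

Feasible corners and f = -5a - 4b:
  (0, 5/8) → f = -5/2
  (0, 7/6) → f = -14/3
  (13/33, 32/33) → f = -193/33

The maximum is at (0, 5/8). Substituting into each constraint, equality holds for C2 and C5; the remaining constraints have slack.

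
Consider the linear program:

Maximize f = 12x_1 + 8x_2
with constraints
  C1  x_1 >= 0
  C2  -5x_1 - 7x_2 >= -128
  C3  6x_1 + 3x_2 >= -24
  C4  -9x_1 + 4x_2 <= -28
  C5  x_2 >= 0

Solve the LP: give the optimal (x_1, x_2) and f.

Extreme points and f = 12x_1 + 8x_2:
  (708/83, 1012/83) → f = 16592/83
  (128/5, 0) → f = 1536/5
  (28/9, 0) → f = 112/3

The optimum lies where -5x_1 - 7x_2 = -128 and x_2 = 0.
Solving simultaneously gives x_1 = 128/5, x_2 = 0.

x_1 = 128/5, x_2 = 0, maximum f = 1536/5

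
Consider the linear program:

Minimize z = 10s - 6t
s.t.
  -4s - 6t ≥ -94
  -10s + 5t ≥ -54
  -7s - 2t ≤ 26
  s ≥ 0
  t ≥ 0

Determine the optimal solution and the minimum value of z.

s = 0, t = 47/3, minimum z = -94

Extreme points and z = 10s - 6t:
  (397/40, 181/20) → z = 899/20
  (0, 47/3) → z = -94
  (27/5, 0) → z = 54
  (0, 0) → z = 0

The binding constraints are -4s - 6t = -94 and s = 0.
Solving simultaneously gives s = 0, t = 47/3.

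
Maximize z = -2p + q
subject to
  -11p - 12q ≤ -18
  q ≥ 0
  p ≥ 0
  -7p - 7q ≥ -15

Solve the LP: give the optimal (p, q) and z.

Feasible corners and z = -2p + q:
  (18/11, 0) → z = -36/11
  (0, 3/2) → z = 3/2
  (15/7, 0) → z = -30/7
  (0, 15/7) → z = 15/7

The binding constraints are p = 0 and -7p - 7q = -15.
Solving simultaneously gives p = 0, q = 15/7.

p = 0, q = 15/7, maximum z = 15/7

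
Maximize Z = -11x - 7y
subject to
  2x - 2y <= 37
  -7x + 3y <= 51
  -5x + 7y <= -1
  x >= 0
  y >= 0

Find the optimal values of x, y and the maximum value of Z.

Vertices and Z = -11x - 7y:
  (257/4, 183/4) → Z = -1027
  (37/2, 0) → Z = -407/2
  (1/5, 0) → Z = -11/5

The binding constraints are -5x + 7y = -1 and y = 0.
Solving simultaneously gives x = 1/5, y = 0.

x = 1/5, y = 0, maximum Z = -11/5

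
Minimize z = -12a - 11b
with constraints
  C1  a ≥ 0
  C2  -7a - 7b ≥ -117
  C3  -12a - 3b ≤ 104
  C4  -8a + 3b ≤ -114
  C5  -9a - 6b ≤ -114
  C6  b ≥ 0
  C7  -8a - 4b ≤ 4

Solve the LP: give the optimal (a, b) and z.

a = 117/7, b = 0, minimum z = -1404/7

The binding constraints are -7a - 7b = -117 and b = 0.
Solving simultaneously gives a = 117/7, b = 0.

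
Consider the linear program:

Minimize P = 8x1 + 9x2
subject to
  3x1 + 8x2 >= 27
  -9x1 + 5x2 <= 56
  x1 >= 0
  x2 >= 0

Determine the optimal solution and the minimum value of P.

Extreme points and P = 8x1 + 9x2:
  (0, 27/8) → P = 243/8
  (9, 0) → P = 72
  (0, 56/5) → P = 504/5
The feasible region is unbounded (it extends along (1, 0), (5, 9)), but P strictly increases along every unbounded feasible direction, so there is no improving ray and the minimum is attained at a vertex.

The binding constraints are 3x1 + 8x2 = 27 and x1 = 0.
Solving simultaneously gives x1 = 0, x2 = 27/8.

x1 = 0, x2 = 27/8, minimum P = 243/8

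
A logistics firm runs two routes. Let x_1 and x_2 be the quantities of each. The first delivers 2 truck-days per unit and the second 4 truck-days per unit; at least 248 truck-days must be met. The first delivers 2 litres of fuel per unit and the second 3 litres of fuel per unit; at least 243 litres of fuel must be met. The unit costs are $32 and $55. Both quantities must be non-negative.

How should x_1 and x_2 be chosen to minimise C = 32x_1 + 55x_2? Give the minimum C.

x_1 = 114, x_2 = 5, minimum C = 3923

Feasible corners and C = 32x_1 + 55x_2:
  (0, 81) → C = 4455
  (124, 0) → C = 3968
  (114, 5) → C = 3923
The feasible region is unbounded (it extends along (0, 1), (1, 0)), but C strictly increases along every unbounded feasible direction, so there is no improving ray and the minimum is attained at a vertex.

The optimum lies where 2x_1 + 4x_2 = 248 and 2x_1 + 3x_2 = 243.
Solving simultaneously gives x_1 = 114, x_2 = 5.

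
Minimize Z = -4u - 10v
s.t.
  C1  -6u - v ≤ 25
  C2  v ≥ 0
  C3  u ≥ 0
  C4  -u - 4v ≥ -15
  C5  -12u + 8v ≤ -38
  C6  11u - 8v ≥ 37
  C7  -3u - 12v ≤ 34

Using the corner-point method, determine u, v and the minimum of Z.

u = 15, v = 0, minimum Z = -60

Corner points and Z = -4u - 10v:
  (15, 0) → Z = -60
  (37/11, 0) → Z = -148/11
  (67/13, 32/13) → Z = -588/13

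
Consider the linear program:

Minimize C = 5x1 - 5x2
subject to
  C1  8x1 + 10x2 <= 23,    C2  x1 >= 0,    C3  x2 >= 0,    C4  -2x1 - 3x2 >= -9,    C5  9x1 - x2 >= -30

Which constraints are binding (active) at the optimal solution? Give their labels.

Extreme points and C = 5x1 - 5x2:
  (0, 23/10) → C = -23/2
  (23/8, 0) → C = 115/8
  (0, 0) → C = 0

The minimum is at (0, 23/10). Substituting into each constraint, equality holds for C1 and C2; the remaining constraints have slack.

C1 and C2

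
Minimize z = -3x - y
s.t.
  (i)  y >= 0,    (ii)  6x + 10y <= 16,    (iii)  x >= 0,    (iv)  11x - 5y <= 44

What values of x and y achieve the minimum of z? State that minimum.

Corner points and z = -3x - y:
  (8/3, 0) → z = -8
  (0, 0) → z = 0
  (0, 8/5) → z = -8/5

The binding constraints are y = 0 and 6x + 10y = 16.
Solving simultaneously gives x = 8/3, y = 0.

x = 8/3, y = 0, minimum z = -8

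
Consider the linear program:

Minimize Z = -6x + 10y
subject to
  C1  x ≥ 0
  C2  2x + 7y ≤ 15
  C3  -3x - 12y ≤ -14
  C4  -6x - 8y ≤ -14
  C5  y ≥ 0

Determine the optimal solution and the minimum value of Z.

Extreme points and Z = -6x + 10y:
  (0, 15/7) → Z = 150/7
  (0, 7/4) → Z = 35/2
  (15/2, 0) → Z = -45
  (7/6, 7/8) → Z = 7/4
  (14/3, 0) → Z = -28

At the optimal vertex, 2x + 7y = 15 and y = 0.
Solving simultaneously gives x = 15/2, y = 0.

x = 15/2, y = 0, minimum Z = -45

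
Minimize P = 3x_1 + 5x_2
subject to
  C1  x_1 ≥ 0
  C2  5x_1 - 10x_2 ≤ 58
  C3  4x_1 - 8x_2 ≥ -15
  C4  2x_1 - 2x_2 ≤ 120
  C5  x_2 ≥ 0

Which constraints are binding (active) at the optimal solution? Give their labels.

Corner points and P = 3x_1 + 5x_2:
  (0, 15/8) → P = 75/8
  (0, 0) → P = 0
  (542/5, 242/5) → P = 2836/5
  (58/5, 0) → P = 174/5
  (495/4, 255/4) → P = 690

The minimum is at (0, 0). Substituting into each constraint, equality holds for C1 and C5; the remaining constraints have slack.

C1 and C5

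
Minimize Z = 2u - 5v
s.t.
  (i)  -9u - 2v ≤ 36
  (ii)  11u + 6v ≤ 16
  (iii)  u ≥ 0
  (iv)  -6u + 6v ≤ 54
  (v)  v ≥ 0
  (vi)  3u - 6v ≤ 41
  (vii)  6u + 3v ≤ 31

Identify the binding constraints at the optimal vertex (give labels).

(ii) and (iii)

Vertices and Z = 2u - 5v:
  (0, 8/3) → Z = -40/3
  (16/11, 0) → Z = 32/11
  (0, 0) → Z = 0

The minimum is at (0, 8/3). Substituting into each constraint, equality holds for (ii) and (iii); the remaining constraints have slack.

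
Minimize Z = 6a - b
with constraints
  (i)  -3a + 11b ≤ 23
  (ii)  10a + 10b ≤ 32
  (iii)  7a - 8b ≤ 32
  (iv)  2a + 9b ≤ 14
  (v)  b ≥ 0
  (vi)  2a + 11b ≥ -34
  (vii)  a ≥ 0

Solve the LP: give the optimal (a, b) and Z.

a = 0, b = 14/9, minimum Z = -14/9

Feasible corners and Z = 6a - b:
  (74/35, 38/35) → Z = 58/5
  (16/5, 0) → Z = 96/5
  (0, 14/9) → Z = -14/9
  (0, 0) → Z = 0

The binding constraints are 2a + 9b = 14 and a = 0.
Solving simultaneously gives a = 0, b = 14/9.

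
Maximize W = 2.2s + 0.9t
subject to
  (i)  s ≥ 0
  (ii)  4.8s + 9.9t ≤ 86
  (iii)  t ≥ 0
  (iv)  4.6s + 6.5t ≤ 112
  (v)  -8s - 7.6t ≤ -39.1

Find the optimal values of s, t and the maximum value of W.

Vertices and W = 2.2s + 0.9t:
  (0, 860/99) → W = 86/11
  (0, 391/76) → W = 3519/760
  (215/12, 0) → W = 473/12
  (391/80, 0) → W = 4301/400

At the optimal vertex, 4.8s + 9.9t = 86 and t = 0.
Solving simultaneously gives s = 215/12, t = 0.

s = 215/12, t = 0, maximum W = 473/12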